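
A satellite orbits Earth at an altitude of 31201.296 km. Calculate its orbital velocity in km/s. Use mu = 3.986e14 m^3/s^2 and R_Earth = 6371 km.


r = R_E + alt = 6371.0 + 31201.296 = 37572.2960 km = 3.7572296e+07 m
v = sqrt(mu/r) = sqrt(3.986e14 / 3.7572296e+07) = 3257.1277 m/s = 3.2571 km/s

3.2571 km/s


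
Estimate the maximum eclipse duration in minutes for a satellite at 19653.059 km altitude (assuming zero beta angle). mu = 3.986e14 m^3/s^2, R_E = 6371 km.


r = 26024.0590 km
T = 696.3419 min
Eclipse fraction = arcsin(R_E/r)/pi = arcsin(6371.0000/26024.0590)/pi
= arcsin(0.2448119)/pi = 0.07872622
Eclipse duration = 0.07872622 * 696.3419 = 54.8204 min

54.8204 minutes


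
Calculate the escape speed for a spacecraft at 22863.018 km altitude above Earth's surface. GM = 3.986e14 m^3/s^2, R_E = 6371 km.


r = 6371.0 + 22863.018 = 29234.0180 km = 2.9234018e+07 m
v_esc = sqrt(2*mu/r) = sqrt(2*3.986e14 / 2.9234018e+07)
v_esc = 5222.0303 m/s = 5.2220 km/s

5.2220 km/s


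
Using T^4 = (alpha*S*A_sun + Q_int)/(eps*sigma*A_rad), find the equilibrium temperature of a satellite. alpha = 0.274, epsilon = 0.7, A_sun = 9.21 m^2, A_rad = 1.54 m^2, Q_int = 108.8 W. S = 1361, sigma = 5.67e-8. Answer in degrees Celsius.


Numerator = alpha*S*A_sun + Q_int = 0.274*1361*9.21 + 108.8 = 3543.3379 W
Denominator = eps*sigma*A_rad = 0.7*5.67e-8*1.54 = 6.11226e-08 W/K^4
T^4 = 5.7970995e+10 K^4
T = 490.6849 K = 217.5349 C

217.5349 degrees Celsius


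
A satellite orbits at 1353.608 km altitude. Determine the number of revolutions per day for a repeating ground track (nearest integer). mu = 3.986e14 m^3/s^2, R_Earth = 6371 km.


r = 7.724608e+06 m
T = 2*pi*sqrt(r^3/mu) = 6756.5640 s = 112.6094 min
revs/day = 1440 / 112.6094 = 12.7876
Rounded: 13 revolutions per day

13 revolutions per day


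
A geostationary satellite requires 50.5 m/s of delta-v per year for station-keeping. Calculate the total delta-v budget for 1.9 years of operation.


dV = rate * years = 50.5 * 1.9
dV = 95.9500 m/s

95.9500 m/s


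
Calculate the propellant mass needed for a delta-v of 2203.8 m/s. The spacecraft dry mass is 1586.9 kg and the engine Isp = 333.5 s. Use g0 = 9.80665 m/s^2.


ve = Isp * g0 = 333.5 * 9.80665 = 3270.517775 m/s
mass ratio = exp(dv/ve) = exp(2203.8/3270.517775) = 1.96175260
m_prop = m_dry * (mr - 1) = 1586.9 * (1.96175260 - 1)
m_prop = 1526.2052 kg

1526.2052 kg


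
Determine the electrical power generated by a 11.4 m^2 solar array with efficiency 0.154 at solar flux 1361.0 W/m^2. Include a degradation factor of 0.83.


P = area * eta * S * degradation
P = 11.4 * 0.154 * 1361.0 * 0.83
P = 1983.1784 W

1983.1784 W


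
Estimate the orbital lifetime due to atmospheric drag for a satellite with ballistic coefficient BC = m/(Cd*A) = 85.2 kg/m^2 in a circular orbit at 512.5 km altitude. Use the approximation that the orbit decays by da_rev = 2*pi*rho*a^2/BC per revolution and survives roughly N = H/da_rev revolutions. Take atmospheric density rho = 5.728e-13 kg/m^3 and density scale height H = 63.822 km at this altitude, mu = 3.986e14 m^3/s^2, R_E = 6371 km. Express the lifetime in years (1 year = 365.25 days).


a = R_E + alt = 6883.5000 km = 6.8835e+06 m
da_rev = 2*pi*rho*a^2/BC = 2*pi*5.728e-13*(6.8835e+06)^2/85.2 = 2.001529 m per revolution
N = H/da_rev = 63822.0000 m / 2.001529 m = 31886.6205 revolutions
P = 2*pi*sqrt(a^3/mu) = 5683.6221 s
lifetime = N*P = 31886.6205 * 5683.6221 = 1.812315e+08 s = 2097.5868 days
years = 2097.5868 / 365.25 = 5.7429 years

5.7429 years


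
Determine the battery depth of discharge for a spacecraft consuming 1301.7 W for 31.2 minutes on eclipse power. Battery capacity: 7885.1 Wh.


E_used = P * t / 60 = 1301.7 * 31.2 / 60 = 676.8840 Wh
DOD = E_used / E_total * 100 = 676.8840 / 7885.1 * 100
DOD = 8.5843 %

8.5843 %


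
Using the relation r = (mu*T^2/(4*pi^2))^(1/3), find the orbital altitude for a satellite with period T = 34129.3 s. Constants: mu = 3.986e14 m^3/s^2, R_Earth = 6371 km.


T = 34129.3 s
r = (mu*T^2/(4*pi^2))^(1/3) = (3.986e14 * 34129.3^2 / (4*pi^2))^(1/3)
r = 2.2741064e+07 m = 22741.0636 km
alt = r - R_E = 22741.0636 - 6371 = 16370.0636 km

16370.0636 km


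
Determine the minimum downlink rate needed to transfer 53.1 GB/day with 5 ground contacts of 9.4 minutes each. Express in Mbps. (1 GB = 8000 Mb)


total contact time = 5 * 9.4 * 60 = 2820.0000 s
data = 53.1 GB = 424800.0000 Mb
rate = 424800.0000 / 2820.0000 = 150.6383 Mbps

150.6383 Mbps


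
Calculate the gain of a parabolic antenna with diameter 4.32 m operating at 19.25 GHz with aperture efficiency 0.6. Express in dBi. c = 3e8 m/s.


lambda = c/f = 3e8 / 1.925e+10 = 0.01558442 m
G = eta*(pi*D/lambda)^2 = 0.6*(pi*4.32/0.01558442)^2
G = 455027.2938 (linear)
G = 10*log10(455027.2938) = 56.5804 dBi

56.5804 dBi


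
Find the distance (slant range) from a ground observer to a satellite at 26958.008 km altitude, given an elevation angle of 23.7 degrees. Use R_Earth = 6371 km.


h = 26958.008 km, el = 23.7 deg
d = -R_E*sin(el) + sqrt((R_E*sin(el))^2 + 2*R_E*h + h^2)
d = -6371.0000*sin(0.413643) + sqrt((6371.0000*0.4019478)^2 + 2*6371.0000*26958.008 + 26958.008^2)
d = 30253.6826 km

30253.6826 km


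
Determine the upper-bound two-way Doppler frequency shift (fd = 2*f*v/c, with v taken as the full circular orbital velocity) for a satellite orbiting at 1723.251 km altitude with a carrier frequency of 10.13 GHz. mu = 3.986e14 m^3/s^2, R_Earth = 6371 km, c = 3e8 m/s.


r = 8.094251e+06 m
v = sqrt(mu/r) = 7017.4659 m/s (worst-case radial velocity)
f = 10.13 GHz = 1.013e+10 Hz
fd = 2*f*v/c = 2*1.013e+10*7017.4659/3.0e+08
fd = 473912.8664 Hz

473912.8664 Hz


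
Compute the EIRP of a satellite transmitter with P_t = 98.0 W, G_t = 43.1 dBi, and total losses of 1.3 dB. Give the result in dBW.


Pt = 98.0 W = 19.9123 dBW
EIRP = Pt_dBW + Gt - losses = 19.9123 + 43.1 - 1.3 = 61.7123 dBW

61.7123 dBW


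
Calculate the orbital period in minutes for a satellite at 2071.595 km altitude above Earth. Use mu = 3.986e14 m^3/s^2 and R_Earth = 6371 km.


r = 8442.5950 km = 8.442595e+06 m
T = 2*pi*sqrt(r^3/mu) = 2*pi*sqrt(6.0176631e+20 / 3.986e14)
T = 7720.1396 s = 128.6690 min

128.6690 minutes


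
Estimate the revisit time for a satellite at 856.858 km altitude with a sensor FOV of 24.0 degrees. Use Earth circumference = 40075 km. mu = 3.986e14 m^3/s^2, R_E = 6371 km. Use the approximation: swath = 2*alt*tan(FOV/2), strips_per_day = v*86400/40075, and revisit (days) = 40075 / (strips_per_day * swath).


swath = 2*856.858*tan(0.2094395) = 364.2616 km
v = sqrt(mu/r) = 7426.1521 m/s = 7.4262 km/s
strips/day = v*86400/40075 = 7.4262*86400/40075 = 16.0105
coverage/day = strips * swath = 16.0105 * 364.2616 = 5831.9987 km
revisit = 40075 / 5831.9987 = 6.8716 days

6.8716 days


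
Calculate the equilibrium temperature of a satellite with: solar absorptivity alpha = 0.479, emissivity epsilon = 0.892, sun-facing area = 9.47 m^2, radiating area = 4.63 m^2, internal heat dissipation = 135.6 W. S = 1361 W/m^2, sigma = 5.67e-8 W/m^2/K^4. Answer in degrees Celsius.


Numerator = alpha*S*A_sun + Q_int = 0.479*1361*9.47 + 135.6 = 6309.2729 W
Denominator = eps*sigma*A_rad = 0.892*5.67e-8*4.63 = 2.3416873e-07 W/K^4
T^4 = 2.6943277e+10 K^4
T = 405.1470 K = 131.9970 C

131.9970 degrees Celsius


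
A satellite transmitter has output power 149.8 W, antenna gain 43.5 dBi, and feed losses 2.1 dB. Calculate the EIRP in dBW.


Pt = 149.8 W = 21.7551 dBW
EIRP = Pt_dBW + Gt - losses = 21.7551 + 43.5 - 2.1 = 63.1551 dBW

63.1551 dBW


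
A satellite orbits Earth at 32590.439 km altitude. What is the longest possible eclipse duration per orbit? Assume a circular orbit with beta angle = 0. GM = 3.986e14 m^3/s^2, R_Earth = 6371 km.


r = 38961.4390 km
T = 1275.5940 min
Eclipse fraction = arcsin(R_E/r)/pi = arcsin(6371.0000/38961.4390)/pi
= arcsin(0.1635207)/pi = 0.05228504
Eclipse duration = 0.05228504 * 1275.5940 = 66.6945 min

66.6945 minutes


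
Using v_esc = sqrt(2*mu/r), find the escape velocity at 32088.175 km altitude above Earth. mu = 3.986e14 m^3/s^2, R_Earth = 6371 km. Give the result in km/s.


r = 6371.0 + 32088.175 = 38459.1750 km = 3.8459175e+07 m
v_esc = sqrt(2*mu/r) = sqrt(2*3.986e14 / 3.8459175e+07)
v_esc = 4552.8534 m/s = 4.5529 km/s

4.5529 km/s


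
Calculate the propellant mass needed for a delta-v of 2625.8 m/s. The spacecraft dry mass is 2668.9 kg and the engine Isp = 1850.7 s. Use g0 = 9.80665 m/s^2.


ve = Isp * g0 = 1850.7 * 9.80665 = 18149.167155 m/s
mass ratio = exp(dv/ve) = exp(2625.8/18149.167155) = 1.15566833
m_prop = m_dry * (mr - 1) = 2668.9 * (1.15566833 - 1)
m_prop = 415.4632 kg

415.4632 kg


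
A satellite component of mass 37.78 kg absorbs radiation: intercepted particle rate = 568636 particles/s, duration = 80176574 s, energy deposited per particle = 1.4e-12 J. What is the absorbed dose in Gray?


Total energy deposited = rate * time * E_per
  = 568636 * 80176574 * 1.4e-12 = 63.8278 J
Dose = E_total / mass = 63.8278 / 37.78
Dose = 1.6895 Gy

1.6895 Gy


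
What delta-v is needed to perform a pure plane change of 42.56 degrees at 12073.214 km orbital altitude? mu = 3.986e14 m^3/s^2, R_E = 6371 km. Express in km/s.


r = 18444.2140 km = 1.8444214e+07 m
V = sqrt(mu/r) = 4648.7755 m/s
di = 42.56 deg = 0.7428121 rad
dV = 2*V*sin(di/2) = 2*4648.7755*sin(0.3714061)
dV = 3374.3229 m/s = 3.3743 km/s

3.3743 km/s


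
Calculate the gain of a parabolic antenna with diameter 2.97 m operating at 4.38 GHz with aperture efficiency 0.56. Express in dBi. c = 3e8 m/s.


lambda = c/f = 3e8 / 4.38e+09 = 0.06849315 m
G = eta*(pi*D/lambda)^2 = 0.56*(pi*2.97/0.06849315)^2
G = 10392.1734 (linear)
G = 10*log10(10392.1734) = 40.1671 dBi

40.1671 dBi


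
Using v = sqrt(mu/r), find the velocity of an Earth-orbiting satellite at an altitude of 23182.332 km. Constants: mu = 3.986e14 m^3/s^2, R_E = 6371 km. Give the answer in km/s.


r = R_E + alt = 6371.0 + 23182.332 = 29553.3320 km = 2.9553332e+07 m
v = sqrt(mu/r) = sqrt(3.986e14 / 2.9553332e+07) = 3672.5306 m/s = 3.6725 km/s

3.6725 km/s


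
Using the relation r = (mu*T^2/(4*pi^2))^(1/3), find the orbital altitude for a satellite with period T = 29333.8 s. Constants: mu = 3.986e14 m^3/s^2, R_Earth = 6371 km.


T = 29333.8 s
r = (mu*T^2/(4*pi^2))^(1/3) = (3.986e14 * 29333.8^2 / (4*pi^2))^(1/3)
r = 2.0557552e+07 m = 20557.5523 km
alt = r - R_E = 20557.5523 - 6371 = 14186.5523 km

14186.5523 km


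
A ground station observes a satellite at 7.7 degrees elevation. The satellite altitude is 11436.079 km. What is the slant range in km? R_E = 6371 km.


h = 11436.079 km, el = 7.7 deg
d = -R_E*sin(el) + sqrt((R_E*sin(el))^2 + 2*R_E*h + h^2)
d = -6371.0000*sin(0.1343904) + sqrt((6371.0000*0.1339862)^2 + 2*6371.0000*11436.079 + 11436.079^2)
d = 15796.6322 km

15796.6322 km


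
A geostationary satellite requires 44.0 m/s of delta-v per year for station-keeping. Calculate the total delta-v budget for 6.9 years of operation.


dV = rate * years = 44.0 * 6.9
dV = 303.6000 m/s

303.6000 m/s


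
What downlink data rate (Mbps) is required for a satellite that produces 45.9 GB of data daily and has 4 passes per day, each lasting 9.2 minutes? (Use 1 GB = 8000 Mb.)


total contact time = 4 * 9.2 * 60 = 2208.0000 s
data = 45.9 GB = 367200.0000 Mb
rate = 367200.0000 / 2208.0000 = 166.3043 Mbps

166.3043 Mbps


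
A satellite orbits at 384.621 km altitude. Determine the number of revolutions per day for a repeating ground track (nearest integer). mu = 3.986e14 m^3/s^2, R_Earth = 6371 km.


r = 6.755621e+06 m
T = 2*pi*sqrt(r^3/mu) = 5525.9778 s = 92.0996 min
revs/day = 1440 / 92.0996 = 15.6352
Rounded: 16 revolutions per day

16 revolutions per day


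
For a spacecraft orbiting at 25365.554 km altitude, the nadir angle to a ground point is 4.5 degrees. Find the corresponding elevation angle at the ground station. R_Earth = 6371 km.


r = R_E + alt = 31736.5540 km
Law of sines in the satellite / Earth-center / ground-point triangle:
  sin(nadir)/R_E = sin(90 + el)/r  =>  cos(el) = (r/R_E)*sin(nadir)
cos(el) = (31736.5540 / 6371.0000) * sin(4.5 deg) = 0.3908368
el = arccos(0.3908368) = 66.9934 deg
(Earth-central angle = 90 - nadir - el = 18.5066 deg)

66.9934 degrees


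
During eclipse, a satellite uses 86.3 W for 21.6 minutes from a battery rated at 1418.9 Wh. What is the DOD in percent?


E_used = P * t / 60 = 86.3 * 21.6 / 60 = 31.0680 Wh
DOD = E_used / E_total * 100 = 31.0680 / 1418.9 * 100
DOD = 2.1896 %

2.1896 %


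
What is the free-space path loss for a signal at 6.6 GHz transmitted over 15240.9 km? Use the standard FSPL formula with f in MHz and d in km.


f = 6.6 GHz = 6600.0000 MHz
d = 15240.9 km
FSPL = 32.44 + 20*log10(6600.0000) + 20*log10(15240.9)
FSPL = 32.44 + 76.3909 + 83.6602
FSPL = 192.4911 dB

192.4911 dB


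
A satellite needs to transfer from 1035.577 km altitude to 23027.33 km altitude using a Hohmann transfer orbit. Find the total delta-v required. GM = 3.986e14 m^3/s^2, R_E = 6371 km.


r1 = 7406.5770 km = 7.406577e+06 m
r2 = 29398.3300 km = 2.939833e+07 m
dv1 = sqrt(mu/r1)*(sqrt(2*r2/(r1+r2)) - 1) = 1936.2024 m/s
dv2 = sqrt(mu/r2)*(1 - sqrt(2*r1/(r1+r2))) = 1346.1706 m/s
total dv = |dv1| + |dv2| = 1936.2024 + 1346.1706 = 3282.3730 m/s = 3.2824 km/s

3.2824 km/s


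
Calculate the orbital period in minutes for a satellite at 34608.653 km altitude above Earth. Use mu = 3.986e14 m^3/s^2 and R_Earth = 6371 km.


r = 40979.6530 km = 4.0979653e+07 m
T = 2*pi*sqrt(r^3/mu) = 2*pi*sqrt(6.8818441e+22 / 3.986e14)
T = 82558.8502 s = 1375.9808 min

1375.9808 minutes


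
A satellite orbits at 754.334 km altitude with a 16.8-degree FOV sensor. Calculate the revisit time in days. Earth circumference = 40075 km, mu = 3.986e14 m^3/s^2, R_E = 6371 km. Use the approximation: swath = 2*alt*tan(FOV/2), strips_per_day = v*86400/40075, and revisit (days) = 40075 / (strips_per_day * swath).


swath = 2*754.334*tan(0.1466077) = 222.7807 km
v = sqrt(mu/r) = 7479.3875 m/s = 7.4794 km/s
strips/day = v*86400/40075 = 7.4794*86400/40075 = 16.1252
coverage/day = strips * swath = 16.1252 * 222.7807 = 3592.3929 km
revisit = 40075 / 3592.3929 = 11.1555 days

11.1555 days


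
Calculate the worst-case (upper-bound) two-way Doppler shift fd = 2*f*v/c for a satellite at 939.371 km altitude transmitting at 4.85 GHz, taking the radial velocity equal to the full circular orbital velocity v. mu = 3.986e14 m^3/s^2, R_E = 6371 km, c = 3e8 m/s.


r = 7.310371e+06 m
v = sqrt(mu/r) = 7384.1233 m/s (worst-case radial velocity)
f = 4.85 GHz = 4.85e+09 Hz
fd = 2*f*v/c = 2*4.85e+09*7384.1233/3.0e+08
fd = 238753.3191 Hz

238753.3191 Hz


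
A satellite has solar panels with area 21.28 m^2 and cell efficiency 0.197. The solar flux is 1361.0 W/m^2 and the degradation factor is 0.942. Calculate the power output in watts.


P = area * eta * S * degradation
P = 21.28 * 0.197 * 1361.0 * 0.942
P = 5374.6090 W

5374.6090 W


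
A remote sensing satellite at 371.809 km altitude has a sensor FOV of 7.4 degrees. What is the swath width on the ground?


FOV = 7.4 deg = 0.1291544 rad
swath = 2 * alt * tan(FOV/2) = 2 * 371.809 * tan(0.06457718)
swath = 2 * 371.809 * 0.0646671
swath = 48.0876 km

48.0876 km


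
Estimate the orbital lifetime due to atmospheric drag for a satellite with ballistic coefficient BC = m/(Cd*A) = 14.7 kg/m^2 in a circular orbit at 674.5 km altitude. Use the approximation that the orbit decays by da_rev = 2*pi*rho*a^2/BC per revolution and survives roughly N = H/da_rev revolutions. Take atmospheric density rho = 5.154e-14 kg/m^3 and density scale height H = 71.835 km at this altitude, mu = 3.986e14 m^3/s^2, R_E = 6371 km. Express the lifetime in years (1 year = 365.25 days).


a = R_E + alt = 7045.5000 km = 7.0455e+06 m
da_rev = 2*pi*rho*a^2/BC = 2*pi*5.154e-14*(7.0455e+06)^2/14.7 = 1.093530 m per revolution
N = H/da_rev = 71835.0000 m / 1.093530 m = 65690.9450 revolutions
P = 2*pi*sqrt(a^3/mu) = 5885.4402 s
lifetime = N*P = 65690.9450 * 5885.4402 = 3.8662013e+08 s = 4474.7700 days
years = 4474.7700 / 365.25 = 12.2513 years

12.2513 years


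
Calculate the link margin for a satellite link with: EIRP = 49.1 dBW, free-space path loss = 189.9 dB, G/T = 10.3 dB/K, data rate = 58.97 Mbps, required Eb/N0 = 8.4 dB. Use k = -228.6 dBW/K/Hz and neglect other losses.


C/N0 = EIRP - FSPL + G/T - k = 49.1 - 189.9 + 10.3 - (-228.6)
C/N0 = 98.1000 dB-Hz
R_b = 58.97 Mbps = 5.897e+07 bps -> 10*log10(R_b) = 77.7063 dB-Hz
Eb/N0 = C/N0 - 10*log10(R_b) = 98.1000 - 77.7063 = 20.3937 dB
Margin = Eb/N0 - Eb/N0_req = 20.3937 - 8.4 = 11.9937 dB (link closes)

11.9937 dB


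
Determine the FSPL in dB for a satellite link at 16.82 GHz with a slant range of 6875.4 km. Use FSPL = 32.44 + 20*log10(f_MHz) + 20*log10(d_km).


f = 16.82 GHz = 16820.0000 MHz
d = 6875.4 km
FSPL = 32.44 + 20*log10(16820.0000) + 20*log10(6875.4)
FSPL = 32.44 + 84.5165 + 76.7460
FSPL = 193.7025 dB

193.7025 dB


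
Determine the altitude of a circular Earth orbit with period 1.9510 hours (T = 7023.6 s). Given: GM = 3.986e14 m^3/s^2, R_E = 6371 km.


T = 7023.6 s
r = (mu*T^2/(4*pi^2))^(1/3) = (3.986e14 * 7023.6^2 / (4*pi^2))^(1/3)
r = 7.9268207e+06 m = 7926.8207 km
alt = r - R_E = 7926.8207 - 6371 = 1555.8207 km

1555.8207 km


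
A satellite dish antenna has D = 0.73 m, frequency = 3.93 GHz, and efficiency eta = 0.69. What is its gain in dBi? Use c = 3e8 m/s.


lambda = c/f = 3e8 / 3.93e+09 = 0.07633588 m
G = eta*(pi*D/lambda)^2 = 0.69*(pi*0.73/0.07633588)^2
G = 622.7836 (linear)
G = 10*log10(622.7836) = 27.9434 dBi

27.9434 dBi


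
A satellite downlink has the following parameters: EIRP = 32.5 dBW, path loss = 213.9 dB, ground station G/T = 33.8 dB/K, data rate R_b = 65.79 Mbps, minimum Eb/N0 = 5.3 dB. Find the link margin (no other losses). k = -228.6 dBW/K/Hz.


C/N0 = EIRP - FSPL + G/T - k = 32.5 - 213.9 + 33.8 - (-228.6)
C/N0 = 81.0000 dB-Hz
R_b = 65.79 Mbps = 6.579e+07 bps -> 10*log10(R_b) = 78.1816 dB-Hz
Eb/N0 = C/N0 - 10*log10(R_b) = 81.0000 - 78.1816 = 2.8184 dB
Margin = Eb/N0 - Eb/N0_req = 2.8184 - 5.3 = -2.4816 dB (negative margin: link does not close)

-2.4816 dB


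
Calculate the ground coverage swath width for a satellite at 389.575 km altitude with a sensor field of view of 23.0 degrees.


FOV = 23.0 deg = 0.4014257 rad
swath = 2 * alt * tan(FOV/2) = 2 * 389.575 * tan(0.2007129)
swath = 2 * 389.575 * 0.2034523
swath = 158.5199 km

158.5199 km


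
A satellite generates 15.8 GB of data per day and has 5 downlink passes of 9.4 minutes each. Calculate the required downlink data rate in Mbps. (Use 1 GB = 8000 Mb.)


total contact time = 5 * 9.4 * 60 = 2820.0000 s
data = 15.8 GB = 126400.0000 Mb
rate = 126400.0000 / 2820.0000 = 44.8227 Mbps

44.8227 Mbps


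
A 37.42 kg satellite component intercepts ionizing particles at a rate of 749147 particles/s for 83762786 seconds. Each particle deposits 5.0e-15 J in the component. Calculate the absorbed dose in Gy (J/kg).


Total energy deposited = rate * time * E_per
  = 749147 * 83762786 * 5.0e-15 = 0.3137532 J
Dose = E_total / mass = 0.3137532 / 37.42
Dose = 0.008384639 Gy

0.0084 Gy


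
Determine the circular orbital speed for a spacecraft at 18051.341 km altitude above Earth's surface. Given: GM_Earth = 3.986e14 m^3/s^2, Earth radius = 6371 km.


r = R_E + alt = 6371.0 + 18051.341 = 24422.3410 km = 2.4422341e+07 m
v = sqrt(mu/r) = sqrt(3.986e14 / 2.4422341e+07) = 4039.9408 m/s = 4.0399 km/s

4.0399 km/s


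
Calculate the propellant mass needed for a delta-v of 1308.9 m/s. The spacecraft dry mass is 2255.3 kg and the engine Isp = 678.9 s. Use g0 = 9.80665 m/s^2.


ve = Isp * g0 = 678.9 * 9.80665 = 6657.734685 m/s
mass ratio = exp(dv/ve) = exp(1308.9/6657.734685) = 1.21725510
m_prop = m_dry * (mr - 1) = 2255.3 * (1.21725510 - 1)
m_prop = 489.9754 kg

489.9754 kg


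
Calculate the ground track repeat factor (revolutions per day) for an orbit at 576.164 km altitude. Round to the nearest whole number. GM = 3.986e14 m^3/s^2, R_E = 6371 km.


r = 6.947164e+06 m
T = 2*pi*sqrt(r^3/mu) = 5762.6540 s = 96.0442 min
revs/day = 1440 / 96.0442 = 14.9931
Rounded: 15 revolutions per day

15 revolutions per day


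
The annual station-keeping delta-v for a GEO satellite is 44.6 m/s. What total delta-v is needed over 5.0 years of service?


dV = rate * years = 44.6 * 5.0
dV = 223.0000 m/s

223.0000 m/s


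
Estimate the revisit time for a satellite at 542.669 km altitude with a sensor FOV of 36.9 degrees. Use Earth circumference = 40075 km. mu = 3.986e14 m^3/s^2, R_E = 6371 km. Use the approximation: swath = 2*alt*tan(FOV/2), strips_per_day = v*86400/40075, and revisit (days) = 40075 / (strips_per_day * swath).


swath = 2*542.669*tan(0.3220132) = 362.0962 km
v = sqrt(mu/r) = 7593.0167 m/s = 7.5930 km/s
strips/day = v*86400/40075 = 7.5930*86400/40075 = 16.3702
coverage/day = strips * swath = 16.3702 * 362.0962 = 5927.5943 km
revisit = 40075 / 5927.5943 = 6.7608 days

6.7608 days


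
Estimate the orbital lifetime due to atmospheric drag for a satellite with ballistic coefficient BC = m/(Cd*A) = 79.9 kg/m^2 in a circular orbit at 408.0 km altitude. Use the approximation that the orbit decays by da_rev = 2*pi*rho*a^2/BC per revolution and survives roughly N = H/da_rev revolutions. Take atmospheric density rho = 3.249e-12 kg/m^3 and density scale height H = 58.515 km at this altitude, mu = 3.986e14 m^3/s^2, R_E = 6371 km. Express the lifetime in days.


a = R_E + alt = 6779.0000 km = 6.779e+06 m
da_rev = 2*pi*rho*a^2/BC = 2*pi*3.249e-12*(6.779e+06)^2/79.9 = 11.741243 m per revolution
N = H/da_rev = 58515.0000 m / 11.741243 m = 4983.7143 revolutions
P = 2*pi*sqrt(a^3/mu) = 5554.6880 s
lifetime = N*P = 4983.7143 * 5554.6880 = 2.7682978e+07 s = 320.4048 days

320.4048 days


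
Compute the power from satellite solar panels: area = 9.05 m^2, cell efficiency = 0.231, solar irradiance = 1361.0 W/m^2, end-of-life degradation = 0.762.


P = area * eta * S * degradation
P = 9.05 * 0.231 * 1361.0 * 0.762
P = 2168.0718 W

2168.0718 W


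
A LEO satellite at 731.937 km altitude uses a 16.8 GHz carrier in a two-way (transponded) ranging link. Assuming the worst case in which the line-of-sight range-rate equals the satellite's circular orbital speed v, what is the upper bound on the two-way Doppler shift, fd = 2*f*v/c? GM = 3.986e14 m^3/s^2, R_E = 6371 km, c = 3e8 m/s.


r = 7.102937e+06 m
v = sqrt(mu/r) = 7491.1702 m/s (worst-case radial velocity)
f = 16.8 GHz = 1.68e+10 Hz
fd = 2*f*v/c = 2*1.68e+10*7491.1702/3.0e+08
fd = 839011.0652 Hz

839011.0652 Hz


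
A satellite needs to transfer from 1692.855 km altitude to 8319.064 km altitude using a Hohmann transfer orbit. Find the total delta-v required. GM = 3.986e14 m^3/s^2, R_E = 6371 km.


r1 = 8063.8550 km = 8.063855e+06 m
r2 = 14690.0640 km = 1.4690064e+07 m
dv1 = sqrt(mu/r1)*(sqrt(2*r2/(r1+r2)) - 1) = 958.3870 m/s
dv2 = sqrt(mu/r2)*(1 - sqrt(2*r1/(r1+r2))) = 823.5704 m/s
total dv = |dv1| + |dv2| = 958.3870 + 823.5704 = 1781.9574 m/s = 1.7820 km/s

1.7820 km/s


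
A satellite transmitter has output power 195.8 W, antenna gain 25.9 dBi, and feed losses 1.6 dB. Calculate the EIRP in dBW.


Pt = 195.8 W = 22.9181 dBW
EIRP = Pt_dBW + Gt - losses = 22.9181 + 25.9 - 1.6 = 47.2181 dBW

47.2181 dBW


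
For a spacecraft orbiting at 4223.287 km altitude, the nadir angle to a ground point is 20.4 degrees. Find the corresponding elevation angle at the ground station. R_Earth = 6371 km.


r = R_E + alt = 10594.2870 km
Law of sines in the satellite / Earth-center / ground-point triangle:
  sin(nadir)/R_E = sin(90 + el)/r  =>  cos(el) = (r/R_E)*sin(nadir)
cos(el) = (10594.2870 / 6371.0000) * sin(20.4 deg) = 0.5796378
el = arccos(0.5796378) = 54.5749 deg
(Earth-central angle = 90 - nadir - el = 15.0251 deg)

54.5749 degrees


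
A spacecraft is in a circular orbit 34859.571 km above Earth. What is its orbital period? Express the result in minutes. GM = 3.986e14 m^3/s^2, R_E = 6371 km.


r = 41230.5710 km = 4.1230571e+07 m
T = 2*pi*sqrt(r^3/mu) = 2*pi*sqrt(7.0090321e+22 / 3.986e14)
T = 83318.2703 s = 1388.6378 min

1388.6378 minutes


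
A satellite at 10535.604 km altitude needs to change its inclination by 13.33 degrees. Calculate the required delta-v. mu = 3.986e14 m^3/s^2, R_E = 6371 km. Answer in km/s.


r = 16906.6040 km = 1.6906604e+07 m
V = sqrt(mu/r) = 4855.5727 m/s
di = 13.33 deg = 0.2326524 rad
dV = 2*V*sin(di/2) = 2*4855.5727*sin(0.1163262)
dV = 1127.1146 m/s = 1.1271 km/s

1.1271 km/s


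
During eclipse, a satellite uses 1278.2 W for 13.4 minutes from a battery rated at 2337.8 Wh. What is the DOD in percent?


E_used = P * t / 60 = 1278.2 * 13.4 / 60 = 285.4647 Wh
DOD = E_used / E_total * 100 = 285.4647 / 2337.8 * 100
DOD = 12.2108 %

12.2108 %


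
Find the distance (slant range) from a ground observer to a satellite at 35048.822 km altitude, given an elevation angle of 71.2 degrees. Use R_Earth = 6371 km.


h = 35048.822 km, el = 71.2 deg
d = -R_E*sin(el) + sqrt((R_E*sin(el))^2 + 2*R_E*h + h^2)
d = -6371.0000*sin(1.2427) + sqrt((6371.0000*0.9466493)^2 + 2*6371.0000*35048.822 + 35048.822^2)
d = 35337.8015 km

35337.8015 km


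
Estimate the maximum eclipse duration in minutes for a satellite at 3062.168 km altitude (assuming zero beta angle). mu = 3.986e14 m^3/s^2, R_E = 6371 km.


r = 9433.1680 km
T = 151.9660 min
Eclipse fraction = arcsin(R_E/r)/pi = arcsin(6371.0000/9433.1680)/pi
= arcsin(0.6753829)/pi = 0.2360216
Eclipse duration = 0.2360216 * 151.9660 = 35.8673 min

35.8673 minutes


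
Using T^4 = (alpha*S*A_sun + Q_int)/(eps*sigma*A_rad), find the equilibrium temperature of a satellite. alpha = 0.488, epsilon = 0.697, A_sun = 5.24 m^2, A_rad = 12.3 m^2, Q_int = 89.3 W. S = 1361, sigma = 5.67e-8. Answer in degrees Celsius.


Numerator = alpha*S*A_sun + Q_int = 0.488*1361*5.24 + 89.3 = 3569.5403 W
Denominator = eps*sigma*A_rad = 0.697*5.67e-8*12.3 = 4.8609477e-07 W/K^4
T^4 = 7.3433012e+09 K^4
T = 292.7338 K = 19.5838 C

19.5838 degrees Celsius


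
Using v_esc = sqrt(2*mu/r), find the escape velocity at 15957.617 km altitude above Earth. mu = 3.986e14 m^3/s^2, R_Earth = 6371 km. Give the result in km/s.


r = 6371.0 + 15957.617 = 22328.6170 km = 2.2328617e+07 m
v_esc = sqrt(2*mu/r) = sqrt(2*3.986e14 / 2.2328617e+07)
v_esc = 5975.2039 m/s = 5.9752 km/s

5.9752 km/s


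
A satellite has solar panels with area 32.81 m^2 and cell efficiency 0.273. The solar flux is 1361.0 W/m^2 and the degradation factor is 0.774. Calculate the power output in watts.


P = area * eta * S * degradation
P = 32.81 * 0.273 * 1361.0 * 0.774
P = 9435.5661 W

9435.5661 W


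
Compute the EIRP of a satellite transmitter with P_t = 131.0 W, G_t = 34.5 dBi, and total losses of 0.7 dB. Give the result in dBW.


Pt = 131.0 W = 21.1727 dBW
EIRP = Pt_dBW + Gt - losses = 21.1727 + 34.5 - 0.7 = 54.9727 dBW

54.9727 dBW


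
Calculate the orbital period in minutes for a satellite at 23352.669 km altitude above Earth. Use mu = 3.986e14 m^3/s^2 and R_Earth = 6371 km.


r = 29723.6690 km = 2.9723669e+07 m
T = 2*pi*sqrt(r^3/mu) = 2*pi*sqrt(2.6260757e+22 / 3.986e14)
T = 50999.3741 s = 849.9896 min

849.9896 minutes


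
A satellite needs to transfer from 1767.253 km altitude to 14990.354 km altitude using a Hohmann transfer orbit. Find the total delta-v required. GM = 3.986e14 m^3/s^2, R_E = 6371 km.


r1 = 8138.2530 km = 8.138253e+06 m
r2 = 21361.3540 km = 2.1361354e+07 m
dv1 = sqrt(mu/r1)*(sqrt(2*r2/(r1+r2)) - 1) = 1423.7071 m/s
dv2 = sqrt(mu/r2)*(1 - sqrt(2*r1/(r1+r2))) = 1111.0243 m/s
total dv = |dv1| + |dv2| = 1423.7071 + 1111.0243 = 2534.7313 m/s = 2.5347 km/s

2.5347 km/s


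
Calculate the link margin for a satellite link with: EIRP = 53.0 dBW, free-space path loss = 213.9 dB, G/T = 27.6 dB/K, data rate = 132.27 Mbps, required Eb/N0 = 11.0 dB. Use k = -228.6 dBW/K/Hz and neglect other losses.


C/N0 = EIRP - FSPL + G/T - k = 53.0 - 213.9 + 27.6 - (-228.6)
C/N0 = 95.3000 dB-Hz
R_b = 132.27 Mbps = 1.3227e+08 bps -> 10*log10(R_b) = 81.2146 dB-Hz
Eb/N0 = C/N0 - 10*log10(R_b) = 95.3000 - 81.2146 = 14.0854 dB
Margin = Eb/N0 - Eb/N0_req = 14.0854 - 11.0 = 3.0854 dB (link closes)

3.0854 dB


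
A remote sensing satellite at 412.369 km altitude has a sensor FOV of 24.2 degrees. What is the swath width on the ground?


FOV = 24.2 deg = 0.4223697 rad
swath = 2 * alt * tan(FOV/2) = 2 * 412.369 * tan(0.2111848)
swath = 2 * 412.369 * 0.2143814
swath = 176.8085 km

176.8085 km


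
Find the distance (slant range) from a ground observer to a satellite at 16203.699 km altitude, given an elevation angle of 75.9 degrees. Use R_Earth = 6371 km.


h = 16203.699 km, el = 75.9 deg
d = -R_E*sin(el) + sqrt((R_E*sin(el))^2 + 2*R_E*h + h^2)
d = -6371.0000*sin(1.3247) + sqrt((6371.0000*0.969872)^2 + 2*6371.0000*16203.699 + 16203.699^2)
d = 16342.2267 km

16342.2267 km


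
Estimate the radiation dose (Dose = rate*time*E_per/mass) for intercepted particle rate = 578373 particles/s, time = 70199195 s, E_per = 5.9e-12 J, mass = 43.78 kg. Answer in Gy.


Total energy deposited = rate * time * E_per
  = 578373 * 70199195 * 5.9e-12 = 239.5478 J
Dose = E_total / mass = 239.5478 / 43.78
Dose = 5.4716 Gy

5.4716 Gy


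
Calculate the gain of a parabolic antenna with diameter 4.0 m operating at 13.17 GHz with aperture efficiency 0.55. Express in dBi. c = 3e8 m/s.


lambda = c/f = 3e8 / 1.317e+10 = 0.02277904 m
G = eta*(pi*D/lambda)^2 = 0.55*(pi*4.0/0.02277904)^2
G = 167383.0426 (linear)
G = 10*log10(167383.0426) = 52.2371 dBi

52.2371 dBi


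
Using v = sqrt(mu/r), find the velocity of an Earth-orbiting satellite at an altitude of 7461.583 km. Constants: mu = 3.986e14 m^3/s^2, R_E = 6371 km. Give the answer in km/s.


r = R_E + alt = 6371.0 + 7461.583 = 13832.5830 km = 1.3832583e+07 m
v = sqrt(mu/r) = sqrt(3.986e14 / 1.3832583e+07) = 5368.0556 m/s = 5.3681 km/s

5.3681 km/s


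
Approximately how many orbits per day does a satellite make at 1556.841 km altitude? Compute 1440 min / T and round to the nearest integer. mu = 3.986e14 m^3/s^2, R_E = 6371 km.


r = 7.927841e+06 m
T = 2*pi*sqrt(r^3/mu) = 7024.9562 s = 117.0826 min
revs/day = 1440 / 117.0826 = 12.2990
Rounded: 12 revolutions per day

12 revolutions per day


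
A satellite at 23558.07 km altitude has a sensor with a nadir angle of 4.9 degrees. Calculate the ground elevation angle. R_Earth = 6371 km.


r = R_E + alt = 29929.0700 km
Law of sines in the satellite / Earth-center / ground-point triangle:
  sin(nadir)/R_E = sin(90 + el)/r  =>  cos(el) = (r/R_E)*sin(nadir)
cos(el) = (29929.0700 / 6371.0000) * sin(4.9 deg) = 0.4012634
el = arccos(0.4012634) = 66.3428 deg
(Earth-central angle = 90 - nadir - el = 18.7572 deg)

66.3428 degrees


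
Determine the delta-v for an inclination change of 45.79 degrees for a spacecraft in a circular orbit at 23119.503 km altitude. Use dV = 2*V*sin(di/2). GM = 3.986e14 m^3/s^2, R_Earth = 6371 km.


r = 29490.5030 km = 2.9490503e+07 m
V = sqrt(mu/r) = 3676.4406 m/s
di = 45.79 deg = 0.7991863 rad
dV = 2*V*sin(di/2) = 2*3676.4406*sin(0.3995931)
dV = 2860.5911 m/s = 2.8606 km/s

2.8606 km/s


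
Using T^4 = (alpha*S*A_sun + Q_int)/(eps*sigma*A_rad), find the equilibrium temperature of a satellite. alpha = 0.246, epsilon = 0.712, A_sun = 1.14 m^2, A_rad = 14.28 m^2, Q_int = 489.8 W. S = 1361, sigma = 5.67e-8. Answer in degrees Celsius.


Numerator = alpha*S*A_sun + Q_int = 0.246*1361*1.14 + 489.8 = 871.4788 W
Denominator = eps*sigma*A_rad = 0.712*5.67e-8*14.28 = 5.7648931e-07 W/K^4
T^4 = 1.5116999e+09 K^4
T = 197.1816 K = -75.9684 C

-75.9684 degrees Celsius


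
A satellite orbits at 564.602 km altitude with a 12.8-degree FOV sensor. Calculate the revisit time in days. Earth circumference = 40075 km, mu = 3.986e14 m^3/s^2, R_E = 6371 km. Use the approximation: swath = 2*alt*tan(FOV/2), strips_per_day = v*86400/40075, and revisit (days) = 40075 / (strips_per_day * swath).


swath = 2*564.602*tan(0.1117011) = 126.6605 km
v = sqrt(mu/r) = 7581.0012 m/s = 7.5810 km/s
strips/day = v*86400/40075 = 7.5810*86400/40075 = 16.3443
coverage/day = strips * swath = 16.3443 * 126.6605 = 2070.1797 km
revisit = 40075 / 2070.1797 = 19.3582 days

19.3582 days


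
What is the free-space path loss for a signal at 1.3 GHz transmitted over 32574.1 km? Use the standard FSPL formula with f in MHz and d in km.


f = 1.3 GHz = 1300.0000 MHz
d = 32574.1 km
FSPL = 32.44 + 20*log10(1300.0000) + 20*log10(32574.1)
FSPL = 32.44 + 62.2789 + 90.2574
FSPL = 184.9763 dB

184.9763 dB


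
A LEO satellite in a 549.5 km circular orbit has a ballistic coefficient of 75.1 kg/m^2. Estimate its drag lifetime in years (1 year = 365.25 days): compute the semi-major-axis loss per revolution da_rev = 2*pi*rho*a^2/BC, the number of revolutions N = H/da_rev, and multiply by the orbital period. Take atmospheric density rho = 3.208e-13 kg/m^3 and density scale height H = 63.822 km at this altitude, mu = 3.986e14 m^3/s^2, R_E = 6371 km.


a = R_E + alt = 6920.5000 km = 6.9205e+06 m
da_rev = 2*pi*rho*a^2/BC = 2*pi*3.208e-13*(6.9205e+06)^2/75.1 = 1.285432 m per revolution
N = H/da_rev = 63822.0000 m / 1.285432 m = 49650.2195 revolutions
P = 2*pi*sqrt(a^3/mu) = 5729.5093 s
lifetime = N*P = 49650.2195 * 5729.5093 = 2.844714e+08 s = 3292.4930 days
years = 3292.4930 / 365.25 = 9.0144 years

9.0144 years


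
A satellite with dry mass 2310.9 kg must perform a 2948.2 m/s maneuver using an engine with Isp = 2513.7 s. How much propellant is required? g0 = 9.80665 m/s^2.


ve = Isp * g0 = 2513.7 * 9.80665 = 24650.976105 m/s
mass ratio = exp(dv/ve) = exp(2948.2/24650.976105) = 1.12704335
m_prop = m_dry * (mr - 1) = 2310.9 * (1.12704335 - 1)
m_prop = 293.5845 kg

293.5845 kg


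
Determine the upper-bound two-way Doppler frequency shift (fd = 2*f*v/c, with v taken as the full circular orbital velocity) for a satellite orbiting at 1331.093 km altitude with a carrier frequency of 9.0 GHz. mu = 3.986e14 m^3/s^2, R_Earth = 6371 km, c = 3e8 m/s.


r = 7.702093e+06 m
v = sqrt(mu/r) = 7193.8979 m/s (worst-case radial velocity)
f = 9.0 GHz = 9.0e+09 Hz
fd = 2*f*v/c = 2*9.0e+09*7193.8979/3.0e+08
fd = 431633.8723 Hz

431633.8723 Hz


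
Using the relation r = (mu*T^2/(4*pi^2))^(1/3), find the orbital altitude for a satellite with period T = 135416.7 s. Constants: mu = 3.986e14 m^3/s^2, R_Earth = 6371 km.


T = 135416.7 s
r = (mu*T^2/(4*pi^2))^(1/3) = (3.986e14 * 135416.7^2 / (4*pi^2))^(1/3)
r = 5.6995513e+07 m = 56995.5134 km
alt = r - R_E = 56995.5134 - 6371 = 50624.5134 km

50624.5134 km


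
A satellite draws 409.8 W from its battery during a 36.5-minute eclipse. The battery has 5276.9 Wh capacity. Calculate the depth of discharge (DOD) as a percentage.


E_used = P * t / 60 = 409.8 * 36.5 / 60 = 249.2950 Wh
DOD = E_used / E_total * 100 = 249.2950 / 5276.9 * 100
DOD = 4.7243 %

4.7243 %


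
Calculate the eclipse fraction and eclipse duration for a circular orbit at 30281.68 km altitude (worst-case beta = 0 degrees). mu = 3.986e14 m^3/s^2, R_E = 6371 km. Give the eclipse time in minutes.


r = 36652.6800 km
T = 1163.9078 min
Eclipse fraction = arcsin(R_E/r)/pi = arcsin(6371.0000/36652.6800)/pi
= arcsin(0.1738209)/pi = 0.05561137
Eclipse duration = 0.05561137 * 1163.9078 = 64.7265 min

64.7265 minutes


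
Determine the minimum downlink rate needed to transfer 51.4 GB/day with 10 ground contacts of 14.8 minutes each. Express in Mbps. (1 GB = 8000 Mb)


total contact time = 10 * 14.8 * 60 = 8880.0000 s
data = 51.4 GB = 411200.0000 Mb
rate = 411200.0000 / 8880.0000 = 46.3063 Mbps

46.3063 Mbps


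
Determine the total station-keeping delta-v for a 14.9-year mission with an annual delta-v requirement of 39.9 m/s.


dV = rate * years = 39.9 * 14.9
dV = 594.5100 m/s

594.5100 m/s


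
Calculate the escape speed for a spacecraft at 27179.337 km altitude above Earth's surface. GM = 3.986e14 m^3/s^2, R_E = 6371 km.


r = 6371.0 + 27179.337 = 33550.3370 km = 3.3550337e+07 m
v_esc = sqrt(2*mu/r) = sqrt(2*3.986e14 / 3.3550337e+07)
v_esc = 4874.5575 m/s = 4.8746 km/s

4.8746 km/s


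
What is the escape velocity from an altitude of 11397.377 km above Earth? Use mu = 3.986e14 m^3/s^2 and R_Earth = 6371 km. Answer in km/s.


r = 6371.0 + 11397.377 = 17768.3770 km = 1.7768377e+07 m
v_esc = sqrt(2*mu/r) = sqrt(2*3.986e14 / 1.7768377e+07)
v_esc = 6698.2255 m/s = 6.6982 km/s

6.6982 km/s


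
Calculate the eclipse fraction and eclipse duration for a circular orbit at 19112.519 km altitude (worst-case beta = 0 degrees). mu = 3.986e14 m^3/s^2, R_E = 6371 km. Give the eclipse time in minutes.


r = 25483.5190 km
T = 674.7596 min
Eclipse fraction = arcsin(R_E/r)/pi = arcsin(6371.0000/25483.5190)/pi
= arcsin(0.2500047)/pi = 0.08043217
Eclipse duration = 0.08043217 * 674.7596 = 54.2724 min

54.2724 minutes


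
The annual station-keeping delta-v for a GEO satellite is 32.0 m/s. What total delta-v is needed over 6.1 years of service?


dV = rate * years = 32.0 * 6.1
dV = 195.2000 m/s

195.2000 m/s


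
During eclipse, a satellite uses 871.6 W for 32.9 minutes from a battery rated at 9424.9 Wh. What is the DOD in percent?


E_used = P * t / 60 = 871.6 * 32.9 / 60 = 477.9273 Wh
DOD = E_used / E_total * 100 = 477.9273 / 9424.9 * 100
DOD = 5.0709 %

5.0709 %


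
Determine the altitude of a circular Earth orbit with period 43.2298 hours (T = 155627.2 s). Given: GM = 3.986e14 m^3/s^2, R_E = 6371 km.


T = 155627.2 s
r = (mu*T^2/(4*pi^2))^(1/3) = (3.986e14 * 155627.2^2 / (4*pi^2))^(1/3)
r = 6.2533997e+07 m = 62533.9970 km
alt = r - R_E = 62533.9970 - 6371 = 56162.9970 km

56162.9970 km


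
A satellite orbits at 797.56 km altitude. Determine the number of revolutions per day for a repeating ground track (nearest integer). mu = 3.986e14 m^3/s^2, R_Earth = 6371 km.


r = 7.16856e+06 m
T = 2*pi*sqrt(r^3/mu) = 6040.3083 s = 100.6718 min
revs/day = 1440 / 100.6718 = 14.3039
Rounded: 14 revolutions per day

14 revolutions per day


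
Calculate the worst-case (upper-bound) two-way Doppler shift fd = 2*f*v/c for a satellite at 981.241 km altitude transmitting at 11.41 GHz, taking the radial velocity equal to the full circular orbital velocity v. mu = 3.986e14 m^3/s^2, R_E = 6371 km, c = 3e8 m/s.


r = 7.352241e+06 m
v = sqrt(mu/r) = 7363.0675 m/s (worst-case radial velocity)
f = 11.41 GHz = 1.141e+10 Hz
fd = 2*f*v/c = 2*1.141e+10*7363.0675/3.0e+08
fd = 560083.9988 Hz

560083.9988 Hz


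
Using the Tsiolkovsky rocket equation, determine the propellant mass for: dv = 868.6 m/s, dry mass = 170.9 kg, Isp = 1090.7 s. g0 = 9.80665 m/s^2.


ve = Isp * g0 = 1090.7 * 9.80665 = 10696.113155 m/s
mass ratio = exp(dv/ve) = exp(868.6/10696.113155) = 1.08459546
m_prop = m_dry * (mr - 1) = 170.9 * (1.08459546 - 1)
m_prop = 14.4574 kg

14.4574 kg


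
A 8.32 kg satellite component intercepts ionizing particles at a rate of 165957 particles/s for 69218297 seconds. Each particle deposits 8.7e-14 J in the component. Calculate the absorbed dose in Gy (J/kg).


Total energy deposited = rate * time * E_per
  = 165957 * 69218297 * 8.7e-14 = 0.9993917 J
Dose = E_total / mass = 0.9993917 / 8.32
Dose = 0.1201192 Gy

0.1201 Gy


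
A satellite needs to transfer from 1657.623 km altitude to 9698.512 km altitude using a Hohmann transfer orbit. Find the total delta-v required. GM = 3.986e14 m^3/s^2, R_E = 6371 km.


r1 = 8028.6230 km = 8.028623e+06 m
r2 = 16069.5120 km = 1.6069512e+07 m
dv1 = sqrt(mu/r1)*(sqrt(2*r2/(r1+r2)) - 1) = 1091.0690 m/s
dv2 = sqrt(mu/r2)*(1 - sqrt(2*r1/(r1+r2))) = 914.9620 m/s
total dv = |dv1| + |dv2| = 1091.0690 + 914.9620 = 2006.0310 m/s = 2.0060 km/s

2.0060 km/s


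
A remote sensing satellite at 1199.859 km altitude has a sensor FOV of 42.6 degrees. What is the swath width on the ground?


FOV = 42.6 deg = 0.7435103 rad
swath = 2 * alt * tan(FOV/2) = 2 * 1199.859 * tan(0.3717551)
swath = 2 * 1199.859 * 0.3898837
swath = 935.6110 km

935.6110 km
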